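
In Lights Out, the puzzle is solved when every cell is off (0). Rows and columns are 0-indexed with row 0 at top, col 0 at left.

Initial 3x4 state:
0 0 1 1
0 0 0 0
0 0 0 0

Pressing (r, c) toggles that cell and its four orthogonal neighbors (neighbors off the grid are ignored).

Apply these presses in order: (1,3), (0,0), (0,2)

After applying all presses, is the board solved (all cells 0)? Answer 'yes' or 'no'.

After press 1 at (1,3):
0 0 1 0
0 0 1 1
0 0 0 1

After press 2 at (0,0):
1 1 1 0
1 0 1 1
0 0 0 1

After press 3 at (0,2):
1 0 0 1
1 0 0 1
0 0 0 1

Lights still on: 5

Answer: no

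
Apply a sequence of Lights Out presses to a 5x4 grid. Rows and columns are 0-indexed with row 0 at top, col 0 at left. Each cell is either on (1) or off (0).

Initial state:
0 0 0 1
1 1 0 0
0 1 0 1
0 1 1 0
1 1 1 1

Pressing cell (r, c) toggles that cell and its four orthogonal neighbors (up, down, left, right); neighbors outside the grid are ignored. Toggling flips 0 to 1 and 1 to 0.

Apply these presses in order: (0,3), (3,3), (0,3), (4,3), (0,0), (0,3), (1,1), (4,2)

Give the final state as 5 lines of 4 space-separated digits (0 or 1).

Answer: 1 0 1 0
1 0 1 1
0 0 0 0
0 1 1 0
1 0 1 0

Derivation:
After press 1 at (0,3):
0 0 1 0
1 1 0 1
0 1 0 1
0 1 1 0
1 1 1 1

After press 2 at (3,3):
0 0 1 0
1 1 0 1
0 1 0 0
0 1 0 1
1 1 1 0

After press 3 at (0,3):
0 0 0 1
1 1 0 0
0 1 0 0
0 1 0 1
1 1 1 0

After press 4 at (4,3):
0 0 0 1
1 1 0 0
0 1 0 0
0 1 0 0
1 1 0 1

After press 5 at (0,0):
1 1 0 1
0 1 0 0
0 1 0 0
0 1 0 0
1 1 0 1

After press 6 at (0,3):
1 1 1 0
0 1 0 1
0 1 0 0
0 1 0 0
1 1 0 1

After press 7 at (1,1):
1 0 1 0
1 0 1 1
0 0 0 0
0 1 0 0
1 1 0 1

After press 8 at (4,2):
1 0 1 0
1 0 1 1
0 0 0 0
0 1 1 0
1 0 1 0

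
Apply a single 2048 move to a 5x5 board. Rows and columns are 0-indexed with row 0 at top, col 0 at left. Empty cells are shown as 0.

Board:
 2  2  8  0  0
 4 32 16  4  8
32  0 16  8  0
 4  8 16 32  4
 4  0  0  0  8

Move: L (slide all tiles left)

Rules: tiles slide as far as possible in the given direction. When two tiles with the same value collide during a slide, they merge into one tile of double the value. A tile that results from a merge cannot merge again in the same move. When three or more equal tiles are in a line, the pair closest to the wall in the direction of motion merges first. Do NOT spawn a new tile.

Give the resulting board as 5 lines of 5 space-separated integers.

Slide left:
row 0: [2, 2, 8, 0, 0] -> [4, 8, 0, 0, 0]
row 1: [4, 32, 16, 4, 8] -> [4, 32, 16, 4, 8]
row 2: [32, 0, 16, 8, 0] -> [32, 16, 8, 0, 0]
row 3: [4, 8, 16, 32, 4] -> [4, 8, 16, 32, 4]
row 4: [4, 0, 0, 0, 8] -> [4, 8, 0, 0, 0]

Answer:  4  8  0  0  0
 4 32 16  4  8
32 16  8  0  0
 4  8 16 32  4
 4  8  0  0  0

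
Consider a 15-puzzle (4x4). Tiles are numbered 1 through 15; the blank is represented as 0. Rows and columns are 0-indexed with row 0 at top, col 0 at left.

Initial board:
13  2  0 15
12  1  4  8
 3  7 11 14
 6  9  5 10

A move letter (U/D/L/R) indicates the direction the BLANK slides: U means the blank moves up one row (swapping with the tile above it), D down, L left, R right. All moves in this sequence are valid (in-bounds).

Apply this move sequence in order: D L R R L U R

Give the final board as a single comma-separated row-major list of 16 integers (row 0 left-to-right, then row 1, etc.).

After move 1 (D):
13  2  4 15
12  1  0  8
 3  7 11 14
 6  9  5 10

After move 2 (L):
13  2  4 15
12  0  1  8
 3  7 11 14
 6  9  5 10

After move 3 (R):
13  2  4 15
12  1  0  8
 3  7 11 14
 6  9  5 10

After move 4 (R):
13  2  4 15
12  1  8  0
 3  7 11 14
 6  9  5 10

After move 5 (L):
13  2  4 15
12  1  0  8
 3  7 11 14
 6  9  5 10

After move 6 (U):
13  2  0 15
12  1  4  8
 3  7 11 14
 6  9  5 10

After move 7 (R):
13  2 15  0
12  1  4  8
 3  7 11 14
 6  9  5 10

Answer: 13, 2, 15, 0, 12, 1, 4, 8, 3, 7, 11, 14, 6, 9, 5, 10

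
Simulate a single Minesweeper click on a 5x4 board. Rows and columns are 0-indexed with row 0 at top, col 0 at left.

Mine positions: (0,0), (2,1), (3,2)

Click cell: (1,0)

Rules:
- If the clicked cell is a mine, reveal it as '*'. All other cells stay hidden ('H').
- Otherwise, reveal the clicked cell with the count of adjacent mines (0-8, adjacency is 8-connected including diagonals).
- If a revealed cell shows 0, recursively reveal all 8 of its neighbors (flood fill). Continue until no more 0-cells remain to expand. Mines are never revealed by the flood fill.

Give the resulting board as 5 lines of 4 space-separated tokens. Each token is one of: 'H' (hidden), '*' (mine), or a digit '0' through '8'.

H H H H
2 H H H
H H H H
H H H H
H H H H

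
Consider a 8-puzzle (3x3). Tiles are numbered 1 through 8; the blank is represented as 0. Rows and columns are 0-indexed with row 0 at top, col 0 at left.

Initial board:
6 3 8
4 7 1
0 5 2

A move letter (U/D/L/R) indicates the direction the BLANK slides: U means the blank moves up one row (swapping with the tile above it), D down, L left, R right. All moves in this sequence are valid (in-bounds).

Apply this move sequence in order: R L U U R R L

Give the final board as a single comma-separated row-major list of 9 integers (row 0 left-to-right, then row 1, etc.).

After move 1 (R):
6 3 8
4 7 1
5 0 2

After move 2 (L):
6 3 8
4 7 1
0 5 2

After move 3 (U):
6 3 8
0 7 1
4 5 2

After move 4 (U):
0 3 8
6 7 1
4 5 2

After move 5 (R):
3 0 8
6 7 1
4 5 2

After move 6 (R):
3 8 0
6 7 1
4 5 2

After move 7 (L):
3 0 8
6 7 1
4 5 2

Answer: 3, 0, 8, 6, 7, 1, 4, 5, 2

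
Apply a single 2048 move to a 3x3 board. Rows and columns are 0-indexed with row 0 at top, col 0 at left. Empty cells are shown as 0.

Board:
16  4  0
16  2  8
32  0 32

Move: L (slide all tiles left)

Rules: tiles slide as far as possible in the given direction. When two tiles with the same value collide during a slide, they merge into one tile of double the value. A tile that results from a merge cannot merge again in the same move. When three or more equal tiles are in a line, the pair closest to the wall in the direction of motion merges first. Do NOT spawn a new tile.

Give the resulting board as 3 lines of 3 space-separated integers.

Answer: 16  4  0
16  2  8
64  0  0

Derivation:
Slide left:
row 0: [16, 4, 0] -> [16, 4, 0]
row 1: [16, 2, 8] -> [16, 2, 8]
row 2: [32, 0, 32] -> [64, 0, 0]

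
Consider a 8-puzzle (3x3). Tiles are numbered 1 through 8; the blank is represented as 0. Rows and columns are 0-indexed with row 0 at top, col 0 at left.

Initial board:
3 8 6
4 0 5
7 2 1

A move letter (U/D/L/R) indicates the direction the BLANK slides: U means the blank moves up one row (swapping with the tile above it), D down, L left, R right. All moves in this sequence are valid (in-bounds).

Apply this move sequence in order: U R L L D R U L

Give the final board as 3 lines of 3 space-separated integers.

Answer: 0 4 6
8 3 5
7 2 1

Derivation:
After move 1 (U):
3 0 6
4 8 5
7 2 1

After move 2 (R):
3 6 0
4 8 5
7 2 1

After move 3 (L):
3 0 6
4 8 5
7 2 1

After move 4 (L):
0 3 6
4 8 5
7 2 1

After move 5 (D):
4 3 6
0 8 5
7 2 1

After move 6 (R):
4 3 6
8 0 5
7 2 1

After move 7 (U):
4 0 6
8 3 5
7 2 1

After move 8 (L):
0 4 6
8 3 5
7 2 1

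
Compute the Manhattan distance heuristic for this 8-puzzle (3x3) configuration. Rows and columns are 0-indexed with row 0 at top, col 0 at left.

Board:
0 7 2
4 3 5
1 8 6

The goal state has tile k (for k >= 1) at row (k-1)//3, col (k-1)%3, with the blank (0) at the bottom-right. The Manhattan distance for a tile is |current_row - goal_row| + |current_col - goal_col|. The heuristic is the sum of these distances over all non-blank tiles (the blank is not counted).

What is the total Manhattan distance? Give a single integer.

Tile 7: (0,1)->(2,0) = 3
Tile 2: (0,2)->(0,1) = 1
Tile 4: (1,0)->(1,0) = 0
Tile 3: (1,1)->(0,2) = 2
Tile 5: (1,2)->(1,1) = 1
Tile 1: (2,0)->(0,0) = 2
Tile 8: (2,1)->(2,1) = 0
Tile 6: (2,2)->(1,2) = 1
Sum: 3 + 1 + 0 + 2 + 1 + 2 + 0 + 1 = 10

Answer: 10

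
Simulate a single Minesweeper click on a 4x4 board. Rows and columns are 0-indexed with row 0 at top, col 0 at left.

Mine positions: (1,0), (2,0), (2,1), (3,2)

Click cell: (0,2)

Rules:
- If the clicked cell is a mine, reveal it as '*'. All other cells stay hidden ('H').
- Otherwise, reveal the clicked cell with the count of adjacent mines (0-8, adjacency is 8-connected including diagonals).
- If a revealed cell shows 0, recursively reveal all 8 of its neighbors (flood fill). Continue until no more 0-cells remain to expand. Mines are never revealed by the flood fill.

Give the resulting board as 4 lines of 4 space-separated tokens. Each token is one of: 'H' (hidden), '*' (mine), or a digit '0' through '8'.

H 1 0 0
H 3 1 0
H H 2 1
H H H H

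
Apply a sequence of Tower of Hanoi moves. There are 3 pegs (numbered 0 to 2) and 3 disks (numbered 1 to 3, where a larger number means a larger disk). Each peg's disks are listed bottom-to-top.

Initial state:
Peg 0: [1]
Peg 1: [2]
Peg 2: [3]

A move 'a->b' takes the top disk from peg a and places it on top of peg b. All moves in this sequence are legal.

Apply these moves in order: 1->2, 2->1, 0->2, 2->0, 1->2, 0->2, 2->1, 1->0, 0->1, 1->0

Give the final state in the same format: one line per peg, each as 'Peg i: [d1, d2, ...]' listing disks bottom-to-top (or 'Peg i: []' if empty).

Answer: Peg 0: [1]
Peg 1: []
Peg 2: [3, 2]

Derivation:
After move 1 (1->2):
Peg 0: [1]
Peg 1: []
Peg 2: [3, 2]

After move 2 (2->1):
Peg 0: [1]
Peg 1: [2]
Peg 2: [3]

After move 3 (0->2):
Peg 0: []
Peg 1: [2]
Peg 2: [3, 1]

After move 4 (2->0):
Peg 0: [1]
Peg 1: [2]
Peg 2: [3]

After move 5 (1->2):
Peg 0: [1]
Peg 1: []
Peg 2: [3, 2]

After move 6 (0->2):
Peg 0: []
Peg 1: []
Peg 2: [3, 2, 1]

After move 7 (2->1):
Peg 0: []
Peg 1: [1]
Peg 2: [3, 2]

After move 8 (1->0):
Peg 0: [1]
Peg 1: []
Peg 2: [3, 2]

After move 9 (0->1):
Peg 0: []
Peg 1: [1]
Peg 2: [3, 2]

After move 10 (1->0):
Peg 0: [1]
Peg 1: []
Peg 2: [3, 2]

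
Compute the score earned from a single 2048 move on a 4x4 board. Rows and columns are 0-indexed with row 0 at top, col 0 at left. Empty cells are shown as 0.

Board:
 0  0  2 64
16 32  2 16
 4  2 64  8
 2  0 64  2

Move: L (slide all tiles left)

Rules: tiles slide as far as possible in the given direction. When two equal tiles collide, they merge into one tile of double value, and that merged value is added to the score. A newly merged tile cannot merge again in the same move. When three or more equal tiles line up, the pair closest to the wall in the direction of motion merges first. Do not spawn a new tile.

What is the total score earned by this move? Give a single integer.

Answer: 0

Derivation:
Slide left:
row 0: [0, 0, 2, 64] -> [2, 64, 0, 0]  score +0 (running 0)
row 1: [16, 32, 2, 16] -> [16, 32, 2, 16]  score +0 (running 0)
row 2: [4, 2, 64, 8] -> [4, 2, 64, 8]  score +0 (running 0)
row 3: [2, 0, 64, 2] -> [2, 64, 2, 0]  score +0 (running 0)
Board after move:
 2 64  0  0
16 32  2 16
 4  2 64  8
 2 64  2  0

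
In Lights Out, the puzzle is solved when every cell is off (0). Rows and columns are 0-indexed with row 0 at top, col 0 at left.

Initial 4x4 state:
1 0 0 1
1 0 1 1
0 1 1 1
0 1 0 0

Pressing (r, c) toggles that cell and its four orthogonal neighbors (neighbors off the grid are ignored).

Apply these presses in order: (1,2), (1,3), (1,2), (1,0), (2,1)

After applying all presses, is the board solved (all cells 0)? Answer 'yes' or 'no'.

After press 1 at (1,2):
1 0 1 1
1 1 0 0
0 1 0 1
0 1 0 0

After press 2 at (1,3):
1 0 1 0
1 1 1 1
0 1 0 0
0 1 0 0

After press 3 at (1,2):
1 0 0 0
1 0 0 0
0 1 1 0
0 1 0 0

After press 4 at (1,0):
0 0 0 0
0 1 0 0
1 1 1 0
0 1 0 0

After press 5 at (2,1):
0 0 0 0
0 0 0 0
0 0 0 0
0 0 0 0

Lights still on: 0

Answer: yes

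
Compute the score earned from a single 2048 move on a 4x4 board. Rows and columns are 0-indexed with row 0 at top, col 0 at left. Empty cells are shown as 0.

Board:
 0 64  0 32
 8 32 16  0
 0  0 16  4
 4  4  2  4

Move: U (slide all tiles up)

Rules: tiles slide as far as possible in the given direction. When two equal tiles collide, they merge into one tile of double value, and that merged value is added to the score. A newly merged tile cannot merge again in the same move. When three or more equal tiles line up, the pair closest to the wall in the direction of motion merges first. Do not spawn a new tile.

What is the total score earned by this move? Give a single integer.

Slide up:
col 0: [0, 8, 0, 4] -> [8, 4, 0, 0]  score +0 (running 0)
col 1: [64, 32, 0, 4] -> [64, 32, 4, 0]  score +0 (running 0)
col 2: [0, 16, 16, 2] -> [32, 2, 0, 0]  score +32 (running 32)
col 3: [32, 0, 4, 4] -> [32, 8, 0, 0]  score +8 (running 40)
Board after move:
 8 64 32 32
 4 32  2  8
 0  4  0  0
 0  0  0  0

Answer: 40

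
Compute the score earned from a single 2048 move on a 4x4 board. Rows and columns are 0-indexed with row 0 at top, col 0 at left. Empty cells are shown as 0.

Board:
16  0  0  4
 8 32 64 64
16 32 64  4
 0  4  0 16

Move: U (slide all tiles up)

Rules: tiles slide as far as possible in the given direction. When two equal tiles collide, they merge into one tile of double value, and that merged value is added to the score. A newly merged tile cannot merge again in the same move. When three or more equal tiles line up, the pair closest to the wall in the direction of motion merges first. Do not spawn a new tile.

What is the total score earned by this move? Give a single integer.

Slide up:
col 0: [16, 8, 16, 0] -> [16, 8, 16, 0]  score +0 (running 0)
col 1: [0, 32, 32, 4] -> [64, 4, 0, 0]  score +64 (running 64)
col 2: [0, 64, 64, 0] -> [128, 0, 0, 0]  score +128 (running 192)
col 3: [4, 64, 4, 16] -> [4, 64, 4, 16]  score +0 (running 192)
Board after move:
 16  64 128   4
  8   4   0  64
 16   0   0   4
  0   0   0  16

Answer: 192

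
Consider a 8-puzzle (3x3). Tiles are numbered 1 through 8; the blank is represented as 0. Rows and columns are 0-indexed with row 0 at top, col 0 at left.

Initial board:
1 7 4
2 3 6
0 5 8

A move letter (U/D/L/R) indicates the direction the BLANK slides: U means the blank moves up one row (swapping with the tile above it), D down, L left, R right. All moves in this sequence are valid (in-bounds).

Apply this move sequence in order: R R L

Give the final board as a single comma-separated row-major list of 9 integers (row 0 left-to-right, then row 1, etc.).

Answer: 1, 7, 4, 2, 3, 6, 5, 0, 8

Derivation:
After move 1 (R):
1 7 4
2 3 6
5 0 8

After move 2 (R):
1 7 4
2 3 6
5 8 0

After move 3 (L):
1 7 4
2 3 6
5 0 8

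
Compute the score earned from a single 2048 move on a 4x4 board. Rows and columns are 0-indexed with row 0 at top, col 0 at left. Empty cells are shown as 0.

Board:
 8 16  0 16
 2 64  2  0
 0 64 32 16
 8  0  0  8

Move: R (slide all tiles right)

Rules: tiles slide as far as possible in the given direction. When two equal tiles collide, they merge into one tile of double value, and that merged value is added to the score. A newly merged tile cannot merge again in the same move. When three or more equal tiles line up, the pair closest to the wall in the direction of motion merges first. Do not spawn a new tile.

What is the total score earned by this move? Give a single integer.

Answer: 48

Derivation:
Slide right:
row 0: [8, 16, 0, 16] -> [0, 0, 8, 32]  score +32 (running 32)
row 1: [2, 64, 2, 0] -> [0, 2, 64, 2]  score +0 (running 32)
row 2: [0, 64, 32, 16] -> [0, 64, 32, 16]  score +0 (running 32)
row 3: [8, 0, 0, 8] -> [0, 0, 0, 16]  score +16 (running 48)
Board after move:
 0  0  8 32
 0  2 64  2
 0 64 32 16
 0  0  0 16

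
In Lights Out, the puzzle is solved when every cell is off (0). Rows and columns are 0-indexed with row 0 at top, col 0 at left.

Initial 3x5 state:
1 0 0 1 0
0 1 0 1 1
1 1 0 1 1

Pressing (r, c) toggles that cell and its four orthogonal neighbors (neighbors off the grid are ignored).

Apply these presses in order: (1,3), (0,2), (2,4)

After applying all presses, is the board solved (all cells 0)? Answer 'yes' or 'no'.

Answer: no

Derivation:
After press 1 at (1,3):
1 0 0 0 0
0 1 1 0 0
1 1 0 0 1

After press 2 at (0,2):
1 1 1 1 0
0 1 0 0 0
1 1 0 0 1

After press 3 at (2,4):
1 1 1 1 0
0 1 0 0 1
1 1 0 1 0

Lights still on: 9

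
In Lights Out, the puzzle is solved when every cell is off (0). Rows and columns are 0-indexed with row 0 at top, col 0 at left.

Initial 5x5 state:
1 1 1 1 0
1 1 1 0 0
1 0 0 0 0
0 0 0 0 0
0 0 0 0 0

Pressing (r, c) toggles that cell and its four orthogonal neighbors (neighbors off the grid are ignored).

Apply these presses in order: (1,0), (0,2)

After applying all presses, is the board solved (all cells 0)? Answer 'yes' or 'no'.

After press 1 at (1,0):
0 1 1 1 0
0 0 1 0 0
0 0 0 0 0
0 0 0 0 0
0 0 0 0 0

After press 2 at (0,2):
0 0 0 0 0
0 0 0 0 0
0 0 0 0 0
0 0 0 0 0
0 0 0 0 0

Lights still on: 0

Answer: yes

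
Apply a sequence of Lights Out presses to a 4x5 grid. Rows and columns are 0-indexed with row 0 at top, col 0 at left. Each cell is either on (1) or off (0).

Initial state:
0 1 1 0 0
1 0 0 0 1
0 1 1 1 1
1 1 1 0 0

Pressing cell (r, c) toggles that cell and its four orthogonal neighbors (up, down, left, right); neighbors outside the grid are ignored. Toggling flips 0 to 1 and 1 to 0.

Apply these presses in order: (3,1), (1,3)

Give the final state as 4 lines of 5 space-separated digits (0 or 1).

After press 1 at (3,1):
0 1 1 0 0
1 0 0 0 1
0 0 1 1 1
0 0 0 0 0

After press 2 at (1,3):
0 1 1 1 0
1 0 1 1 0
0 0 1 0 1
0 0 0 0 0

Answer: 0 1 1 1 0
1 0 1 1 0
0 0 1 0 1
0 0 0 0 0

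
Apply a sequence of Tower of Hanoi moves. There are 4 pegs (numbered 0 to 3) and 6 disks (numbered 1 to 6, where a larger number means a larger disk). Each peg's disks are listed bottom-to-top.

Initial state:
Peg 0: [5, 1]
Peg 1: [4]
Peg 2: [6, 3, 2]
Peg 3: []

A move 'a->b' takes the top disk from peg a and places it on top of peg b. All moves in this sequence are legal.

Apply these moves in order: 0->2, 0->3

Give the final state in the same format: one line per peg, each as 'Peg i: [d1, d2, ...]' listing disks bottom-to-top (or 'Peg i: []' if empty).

After move 1 (0->2):
Peg 0: [5]
Peg 1: [4]
Peg 2: [6, 3, 2, 1]
Peg 3: []

After move 2 (0->3):
Peg 0: []
Peg 1: [4]
Peg 2: [6, 3, 2, 1]
Peg 3: [5]

Answer: Peg 0: []
Peg 1: [4]
Peg 2: [6, 3, 2, 1]
Peg 3: [5]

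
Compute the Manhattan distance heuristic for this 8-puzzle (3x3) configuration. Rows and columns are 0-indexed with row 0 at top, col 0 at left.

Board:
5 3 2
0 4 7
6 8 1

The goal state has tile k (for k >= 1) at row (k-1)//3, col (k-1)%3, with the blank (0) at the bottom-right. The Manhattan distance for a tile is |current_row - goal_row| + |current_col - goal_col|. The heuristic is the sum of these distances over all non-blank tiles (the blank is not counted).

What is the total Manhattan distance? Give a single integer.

Answer: 15

Derivation:
Tile 5: at (0,0), goal (1,1), distance |0-1|+|0-1| = 2
Tile 3: at (0,1), goal (0,2), distance |0-0|+|1-2| = 1
Tile 2: at (0,2), goal (0,1), distance |0-0|+|2-1| = 1
Tile 4: at (1,1), goal (1,0), distance |1-1|+|1-0| = 1
Tile 7: at (1,2), goal (2,0), distance |1-2|+|2-0| = 3
Tile 6: at (2,0), goal (1,2), distance |2-1|+|0-2| = 3
Tile 8: at (2,1), goal (2,1), distance |2-2|+|1-1| = 0
Tile 1: at (2,2), goal (0,0), distance |2-0|+|2-0| = 4
Sum: 2 + 1 + 1 + 1 + 3 + 3 + 0 + 4 = 15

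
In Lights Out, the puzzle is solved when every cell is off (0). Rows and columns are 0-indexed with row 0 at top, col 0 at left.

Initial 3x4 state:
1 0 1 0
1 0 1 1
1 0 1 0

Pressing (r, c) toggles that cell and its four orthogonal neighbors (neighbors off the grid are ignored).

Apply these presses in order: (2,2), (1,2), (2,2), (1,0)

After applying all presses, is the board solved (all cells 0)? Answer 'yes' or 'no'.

Answer: yes

Derivation:
After press 1 at (2,2):
1 0 1 0
1 0 0 1
1 1 0 1

After press 2 at (1,2):
1 0 0 0
1 1 1 0
1 1 1 1

After press 3 at (2,2):
1 0 0 0
1 1 0 0
1 0 0 0

After press 4 at (1,0):
0 0 0 0
0 0 0 0
0 0 0 0

Lights still on: 0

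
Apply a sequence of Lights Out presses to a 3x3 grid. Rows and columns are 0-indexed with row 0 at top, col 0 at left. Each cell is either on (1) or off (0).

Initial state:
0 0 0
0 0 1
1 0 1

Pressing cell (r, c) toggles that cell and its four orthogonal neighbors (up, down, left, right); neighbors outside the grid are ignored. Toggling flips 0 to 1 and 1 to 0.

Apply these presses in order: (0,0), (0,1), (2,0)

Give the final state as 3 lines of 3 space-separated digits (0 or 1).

Answer: 0 0 1
0 1 1
0 1 1

Derivation:
After press 1 at (0,0):
1 1 0
1 0 1
1 0 1

After press 2 at (0,1):
0 0 1
1 1 1
1 0 1

After press 3 at (2,0):
0 0 1
0 1 1
0 1 1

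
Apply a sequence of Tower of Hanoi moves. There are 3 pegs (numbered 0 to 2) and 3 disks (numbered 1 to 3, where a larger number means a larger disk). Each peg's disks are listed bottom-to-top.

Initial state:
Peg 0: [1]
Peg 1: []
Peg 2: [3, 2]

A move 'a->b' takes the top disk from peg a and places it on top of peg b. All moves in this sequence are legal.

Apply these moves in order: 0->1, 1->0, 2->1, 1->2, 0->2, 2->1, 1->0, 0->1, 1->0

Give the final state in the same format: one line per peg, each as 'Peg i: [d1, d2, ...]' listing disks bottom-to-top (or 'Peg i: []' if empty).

After move 1 (0->1):
Peg 0: []
Peg 1: [1]
Peg 2: [3, 2]

After move 2 (1->0):
Peg 0: [1]
Peg 1: []
Peg 2: [3, 2]

After move 3 (2->1):
Peg 0: [1]
Peg 1: [2]
Peg 2: [3]

After move 4 (1->2):
Peg 0: [1]
Peg 1: []
Peg 2: [3, 2]

After move 5 (0->2):
Peg 0: []
Peg 1: []
Peg 2: [3, 2, 1]

After move 6 (2->1):
Peg 0: []
Peg 1: [1]
Peg 2: [3, 2]

After move 7 (1->0):
Peg 0: [1]
Peg 1: []
Peg 2: [3, 2]

After move 8 (0->1):
Peg 0: []
Peg 1: [1]
Peg 2: [3, 2]

After move 9 (1->0):
Peg 0: [1]
Peg 1: []
Peg 2: [3, 2]

Answer: Peg 0: [1]
Peg 1: []
Peg 2: [3, 2]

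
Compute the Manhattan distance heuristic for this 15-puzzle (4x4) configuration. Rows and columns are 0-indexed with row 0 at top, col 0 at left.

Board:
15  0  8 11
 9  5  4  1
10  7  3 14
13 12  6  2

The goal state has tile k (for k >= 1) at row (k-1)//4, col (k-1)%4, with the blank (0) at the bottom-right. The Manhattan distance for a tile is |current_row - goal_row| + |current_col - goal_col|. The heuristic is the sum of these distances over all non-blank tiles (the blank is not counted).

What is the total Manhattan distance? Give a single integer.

Tile 15: at (0,0), goal (3,2), distance |0-3|+|0-2| = 5
Tile 8: at (0,2), goal (1,3), distance |0-1|+|2-3| = 2
Tile 11: at (0,3), goal (2,2), distance |0-2|+|3-2| = 3
Tile 9: at (1,0), goal (2,0), distance |1-2|+|0-0| = 1
Tile 5: at (1,1), goal (1,0), distance |1-1|+|1-0| = 1
Tile 4: at (1,2), goal (0,3), distance |1-0|+|2-3| = 2
Tile 1: at (1,3), goal (0,0), distance |1-0|+|3-0| = 4
Tile 10: at (2,0), goal (2,1), distance |2-2|+|0-1| = 1
Tile 7: at (2,1), goal (1,2), distance |2-1|+|1-2| = 2
Tile 3: at (2,2), goal (0,2), distance |2-0|+|2-2| = 2
Tile 14: at (2,3), goal (3,1), distance |2-3|+|3-1| = 3
Tile 13: at (3,0), goal (3,0), distance |3-3|+|0-0| = 0
Tile 12: at (3,1), goal (2,3), distance |3-2|+|1-3| = 3
Tile 6: at (3,2), goal (1,1), distance |3-1|+|2-1| = 3
Tile 2: at (3,3), goal (0,1), distance |3-0|+|3-1| = 5
Sum: 5 + 2 + 3 + 1 + 1 + 2 + 4 + 1 + 2 + 2 + 3 + 0 + 3 + 3 + 5 = 37

Answer: 37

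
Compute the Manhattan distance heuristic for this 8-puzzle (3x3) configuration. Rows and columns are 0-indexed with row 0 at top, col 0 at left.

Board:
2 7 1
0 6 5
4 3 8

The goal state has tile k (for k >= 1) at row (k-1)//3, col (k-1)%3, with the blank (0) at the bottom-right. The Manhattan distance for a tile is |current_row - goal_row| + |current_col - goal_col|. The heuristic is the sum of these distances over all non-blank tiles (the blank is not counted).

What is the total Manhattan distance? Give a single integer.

Tile 2: (0,0)->(0,1) = 1
Tile 7: (0,1)->(2,0) = 3
Tile 1: (0,2)->(0,0) = 2
Tile 6: (1,1)->(1,2) = 1
Tile 5: (1,2)->(1,1) = 1
Tile 4: (2,0)->(1,0) = 1
Tile 3: (2,1)->(0,2) = 3
Tile 8: (2,2)->(2,1) = 1
Sum: 1 + 3 + 2 + 1 + 1 + 1 + 3 + 1 = 13

Answer: 13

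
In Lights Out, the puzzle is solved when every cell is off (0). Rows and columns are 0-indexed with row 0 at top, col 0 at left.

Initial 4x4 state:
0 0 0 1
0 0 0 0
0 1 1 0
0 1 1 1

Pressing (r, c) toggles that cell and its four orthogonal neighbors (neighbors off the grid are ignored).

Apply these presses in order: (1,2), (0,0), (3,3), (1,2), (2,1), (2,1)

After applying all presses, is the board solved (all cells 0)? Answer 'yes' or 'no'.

Answer: no

Derivation:
After press 1 at (1,2):
0 0 1 1
0 1 1 1
0 1 0 0
0 1 1 1

After press 2 at (0,0):
1 1 1 1
1 1 1 1
0 1 0 0
0 1 1 1

After press 3 at (3,3):
1 1 1 1
1 1 1 1
0 1 0 1
0 1 0 0

After press 4 at (1,2):
1 1 0 1
1 0 0 0
0 1 1 1
0 1 0 0

After press 5 at (2,1):
1 1 0 1
1 1 0 0
1 0 0 1
0 0 0 0

After press 6 at (2,1):
1 1 0 1
1 0 0 0
0 1 1 1
0 1 0 0

Lights still on: 8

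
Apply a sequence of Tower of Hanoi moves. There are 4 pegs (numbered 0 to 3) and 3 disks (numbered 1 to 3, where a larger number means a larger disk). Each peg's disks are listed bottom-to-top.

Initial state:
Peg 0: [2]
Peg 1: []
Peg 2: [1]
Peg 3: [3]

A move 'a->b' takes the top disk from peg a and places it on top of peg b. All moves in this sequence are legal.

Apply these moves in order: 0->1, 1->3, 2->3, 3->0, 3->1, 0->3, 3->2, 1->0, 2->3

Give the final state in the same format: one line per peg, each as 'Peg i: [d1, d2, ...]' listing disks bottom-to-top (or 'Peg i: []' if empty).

Answer: Peg 0: [2]
Peg 1: []
Peg 2: []
Peg 3: [3, 1]

Derivation:
After move 1 (0->1):
Peg 0: []
Peg 1: [2]
Peg 2: [1]
Peg 3: [3]

After move 2 (1->3):
Peg 0: []
Peg 1: []
Peg 2: [1]
Peg 3: [3, 2]

After move 3 (2->3):
Peg 0: []
Peg 1: []
Peg 2: []
Peg 3: [3, 2, 1]

After move 4 (3->0):
Peg 0: [1]
Peg 1: []
Peg 2: []
Peg 3: [3, 2]

After move 5 (3->1):
Peg 0: [1]
Peg 1: [2]
Peg 2: []
Peg 3: [3]

After move 6 (0->3):
Peg 0: []
Peg 1: [2]
Peg 2: []
Peg 3: [3, 1]

After move 7 (3->2):
Peg 0: []
Peg 1: [2]
Peg 2: [1]
Peg 3: [3]

After move 8 (1->0):
Peg 0: [2]
Peg 1: []
Peg 2: [1]
Peg 3: [3]

After move 9 (2->3):
Peg 0: [2]
Peg 1: []
Peg 2: []
Peg 3: [3, 1]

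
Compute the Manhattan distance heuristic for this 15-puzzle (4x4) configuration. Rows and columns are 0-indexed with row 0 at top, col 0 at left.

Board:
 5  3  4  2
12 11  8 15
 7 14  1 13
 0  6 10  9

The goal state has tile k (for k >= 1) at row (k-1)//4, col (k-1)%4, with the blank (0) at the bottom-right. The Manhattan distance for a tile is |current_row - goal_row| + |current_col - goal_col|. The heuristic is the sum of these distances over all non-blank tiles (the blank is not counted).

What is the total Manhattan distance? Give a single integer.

Tile 5: at (0,0), goal (1,0), distance |0-1|+|0-0| = 1
Tile 3: at (0,1), goal (0,2), distance |0-0|+|1-2| = 1
Tile 4: at (0,2), goal (0,3), distance |0-0|+|2-3| = 1
Tile 2: at (0,3), goal (0,1), distance |0-0|+|3-1| = 2
Tile 12: at (1,0), goal (2,3), distance |1-2|+|0-3| = 4
Tile 11: at (1,1), goal (2,2), distance |1-2|+|1-2| = 2
Tile 8: at (1,2), goal (1,3), distance |1-1|+|2-3| = 1
Tile 15: at (1,3), goal (3,2), distance |1-3|+|3-2| = 3
Tile 7: at (2,0), goal (1,2), distance |2-1|+|0-2| = 3
Tile 14: at (2,1), goal (3,1), distance |2-3|+|1-1| = 1
Tile 1: at (2,2), goal (0,0), distance |2-0|+|2-0| = 4
Tile 13: at (2,3), goal (3,0), distance |2-3|+|3-0| = 4
Tile 6: at (3,1), goal (1,1), distance |3-1|+|1-1| = 2
Tile 10: at (3,2), goal (2,1), distance |3-2|+|2-1| = 2
Tile 9: at (3,3), goal (2,0), distance |3-2|+|3-0| = 4
Sum: 1 + 1 + 1 + 2 + 4 + 2 + 1 + 3 + 3 + 1 + 4 + 4 + 2 + 2 + 4 = 35

Answer: 35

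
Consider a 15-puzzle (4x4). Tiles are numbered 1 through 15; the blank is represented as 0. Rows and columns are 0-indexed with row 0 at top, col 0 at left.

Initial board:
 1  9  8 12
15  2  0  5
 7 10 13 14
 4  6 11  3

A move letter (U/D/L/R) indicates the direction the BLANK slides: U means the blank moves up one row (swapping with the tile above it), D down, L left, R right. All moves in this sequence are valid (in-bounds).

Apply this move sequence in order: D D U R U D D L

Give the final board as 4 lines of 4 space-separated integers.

Answer:  1  9  8 12
15  2 13  5
 7 10 14  3
 4  6  0 11

Derivation:
After move 1 (D):
 1  9  8 12
15  2 13  5
 7 10  0 14
 4  6 11  3

After move 2 (D):
 1  9  8 12
15  2 13  5
 7 10 11 14
 4  6  0  3

After move 3 (U):
 1  9  8 12
15  2 13  5
 7 10  0 14
 4  6 11  3

After move 4 (R):
 1  9  8 12
15  2 13  5
 7 10 14  0
 4  6 11  3

After move 5 (U):
 1  9  8 12
15  2 13  0
 7 10 14  5
 4  6 11  3

After move 6 (D):
 1  9  8 12
15  2 13  5
 7 10 14  0
 4  6 11  3

After move 7 (D):
 1  9  8 12
15  2 13  5
 7 10 14  3
 4  6 11  0

After move 8 (L):
 1  9  8 12
15  2 13  5
 7 10 14  3
 4  6  0 11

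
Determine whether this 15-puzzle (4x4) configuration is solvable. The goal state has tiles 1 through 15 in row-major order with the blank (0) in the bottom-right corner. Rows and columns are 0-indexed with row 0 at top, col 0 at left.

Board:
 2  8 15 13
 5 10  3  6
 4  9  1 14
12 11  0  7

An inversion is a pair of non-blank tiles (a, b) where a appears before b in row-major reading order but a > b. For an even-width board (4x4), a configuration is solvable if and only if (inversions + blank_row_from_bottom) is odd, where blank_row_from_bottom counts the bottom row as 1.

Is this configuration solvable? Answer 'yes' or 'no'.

Inversions: 50
Blank is in row 3 (0-indexed from top), which is row 1 counting from the bottom (bottom = 1).
50 + 1 = 51, which is odd, so the puzzle is solvable.

Answer: yes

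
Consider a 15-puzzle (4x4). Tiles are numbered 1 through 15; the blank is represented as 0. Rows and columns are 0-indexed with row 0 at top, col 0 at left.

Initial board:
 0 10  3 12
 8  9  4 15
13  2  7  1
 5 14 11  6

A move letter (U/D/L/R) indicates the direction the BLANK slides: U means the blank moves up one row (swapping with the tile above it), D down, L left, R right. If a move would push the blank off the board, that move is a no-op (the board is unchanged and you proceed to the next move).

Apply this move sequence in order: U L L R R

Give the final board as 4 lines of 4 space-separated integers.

Answer: 10  3  0 12
 8  9  4 15
13  2  7  1
 5 14 11  6

Derivation:
After move 1 (U):
 0 10  3 12
 8  9  4 15
13  2  7  1
 5 14 11  6

After move 2 (L):
 0 10  3 12
 8  9  4 15
13  2  7  1
 5 14 11  6

After move 3 (L):
 0 10  3 12
 8  9  4 15
13  2  7  1
 5 14 11  6

After move 4 (R):
10  0  3 12
 8  9  4 15
13  2  7  1
 5 14 11  6

After move 5 (R):
10  3  0 12
 8  9  4 15
13  2  7  1
 5 14 11  6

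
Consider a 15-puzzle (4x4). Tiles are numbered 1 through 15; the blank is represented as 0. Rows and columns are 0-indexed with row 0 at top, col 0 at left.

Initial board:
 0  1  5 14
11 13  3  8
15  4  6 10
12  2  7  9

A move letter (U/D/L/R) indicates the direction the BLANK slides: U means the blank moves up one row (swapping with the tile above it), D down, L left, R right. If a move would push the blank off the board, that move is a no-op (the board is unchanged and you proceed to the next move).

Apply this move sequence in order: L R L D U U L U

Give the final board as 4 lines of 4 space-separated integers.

After move 1 (L):
 0  1  5 14
11 13  3  8
15  4  6 10
12  2  7  9

After move 2 (R):
 1  0  5 14
11 13  3  8
15  4  6 10
12  2  7  9

After move 3 (L):
 0  1  5 14
11 13  3  8
15  4  6 10
12  2  7  9

After move 4 (D):
11  1  5 14
 0 13  3  8
15  4  6 10
12  2  7  9

After move 5 (U):
 0  1  5 14
11 13  3  8
15  4  6 10
12  2  7  9

After move 6 (U):
 0  1  5 14
11 13  3  8
15  4  6 10
12  2  7  9

After move 7 (L):
 0  1  5 14
11 13  3  8
15  4  6 10
12  2  7  9

After move 8 (U):
 0  1  5 14
11 13  3  8
15  4  6 10
12  2  7  9

Answer:  0  1  5 14
11 13  3  8
15  4  6 10
12  2  7  9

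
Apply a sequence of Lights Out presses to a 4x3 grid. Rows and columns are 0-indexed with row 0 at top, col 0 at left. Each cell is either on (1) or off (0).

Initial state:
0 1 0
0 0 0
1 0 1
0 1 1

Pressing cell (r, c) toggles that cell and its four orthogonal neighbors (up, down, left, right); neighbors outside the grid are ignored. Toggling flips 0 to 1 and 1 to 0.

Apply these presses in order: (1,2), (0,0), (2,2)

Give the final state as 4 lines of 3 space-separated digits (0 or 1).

Answer: 1 0 1
1 1 0
1 1 1
0 1 0

Derivation:
After press 1 at (1,2):
0 1 1
0 1 1
1 0 0
0 1 1

After press 2 at (0,0):
1 0 1
1 1 1
1 0 0
0 1 1

After press 3 at (2,2):
1 0 1
1 1 0
1 1 1
0 1 0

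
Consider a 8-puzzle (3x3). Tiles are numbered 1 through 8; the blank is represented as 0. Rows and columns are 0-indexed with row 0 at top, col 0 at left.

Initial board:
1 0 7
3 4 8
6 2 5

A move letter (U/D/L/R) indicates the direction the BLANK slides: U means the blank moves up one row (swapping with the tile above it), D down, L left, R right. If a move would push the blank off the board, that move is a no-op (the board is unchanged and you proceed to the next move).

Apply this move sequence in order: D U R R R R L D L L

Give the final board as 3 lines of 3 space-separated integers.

Answer: 1 4 7
0 3 8
6 2 5

Derivation:
After move 1 (D):
1 4 7
3 0 8
6 2 5

After move 2 (U):
1 0 7
3 4 8
6 2 5

After move 3 (R):
1 7 0
3 4 8
6 2 5

After move 4 (R):
1 7 0
3 4 8
6 2 5

After move 5 (R):
1 7 0
3 4 8
6 2 5

After move 6 (R):
1 7 0
3 4 8
6 2 5

After move 7 (L):
1 0 7
3 4 8
6 2 5

After move 8 (D):
1 4 7
3 0 8
6 2 5

After move 9 (L):
1 4 7
0 3 8
6 2 5

After move 10 (L):
1 4 7
0 3 8
6 2 5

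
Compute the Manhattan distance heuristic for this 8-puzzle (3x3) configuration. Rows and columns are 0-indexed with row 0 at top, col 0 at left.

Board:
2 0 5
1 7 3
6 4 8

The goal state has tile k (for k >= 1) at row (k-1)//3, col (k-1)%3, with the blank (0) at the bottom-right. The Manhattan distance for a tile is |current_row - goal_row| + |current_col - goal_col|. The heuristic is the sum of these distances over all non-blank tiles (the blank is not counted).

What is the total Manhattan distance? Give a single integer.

Answer: 13

Derivation:
Tile 2: (0,0)->(0,1) = 1
Tile 5: (0,2)->(1,1) = 2
Tile 1: (1,0)->(0,0) = 1
Tile 7: (1,1)->(2,0) = 2
Tile 3: (1,2)->(0,2) = 1
Tile 6: (2,0)->(1,2) = 3
Tile 4: (2,1)->(1,0) = 2
Tile 8: (2,2)->(2,1) = 1
Sum: 1 + 2 + 1 + 2 + 1 + 3 + 2 + 1 = 13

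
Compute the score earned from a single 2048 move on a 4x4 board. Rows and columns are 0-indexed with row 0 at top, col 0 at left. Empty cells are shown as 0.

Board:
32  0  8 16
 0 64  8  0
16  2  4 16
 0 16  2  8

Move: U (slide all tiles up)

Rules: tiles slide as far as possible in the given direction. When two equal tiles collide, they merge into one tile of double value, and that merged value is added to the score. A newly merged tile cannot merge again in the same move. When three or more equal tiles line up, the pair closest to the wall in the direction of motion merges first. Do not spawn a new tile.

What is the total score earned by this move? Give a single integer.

Answer: 48

Derivation:
Slide up:
col 0: [32, 0, 16, 0] -> [32, 16, 0, 0]  score +0 (running 0)
col 1: [0, 64, 2, 16] -> [64, 2, 16, 0]  score +0 (running 0)
col 2: [8, 8, 4, 2] -> [16, 4, 2, 0]  score +16 (running 16)
col 3: [16, 0, 16, 8] -> [32, 8, 0, 0]  score +32 (running 48)
Board after move:
32 64 16 32
16  2  4  8
 0 16  2  0
 0  0  0  0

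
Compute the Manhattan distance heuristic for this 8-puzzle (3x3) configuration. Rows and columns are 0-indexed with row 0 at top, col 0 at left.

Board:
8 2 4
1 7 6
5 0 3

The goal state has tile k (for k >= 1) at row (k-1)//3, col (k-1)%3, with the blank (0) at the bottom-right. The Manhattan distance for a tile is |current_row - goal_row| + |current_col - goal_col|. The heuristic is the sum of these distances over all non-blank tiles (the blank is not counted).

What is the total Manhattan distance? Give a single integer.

Answer: 13

Derivation:
Tile 8: (0,0)->(2,1) = 3
Tile 2: (0,1)->(0,1) = 0
Tile 4: (0,2)->(1,0) = 3
Tile 1: (1,0)->(0,0) = 1
Tile 7: (1,1)->(2,0) = 2
Tile 6: (1,2)->(1,2) = 0
Tile 5: (2,0)->(1,1) = 2
Tile 3: (2,2)->(0,2) = 2
Sum: 3 + 0 + 3 + 1 + 2 + 0 + 2 + 2 = 13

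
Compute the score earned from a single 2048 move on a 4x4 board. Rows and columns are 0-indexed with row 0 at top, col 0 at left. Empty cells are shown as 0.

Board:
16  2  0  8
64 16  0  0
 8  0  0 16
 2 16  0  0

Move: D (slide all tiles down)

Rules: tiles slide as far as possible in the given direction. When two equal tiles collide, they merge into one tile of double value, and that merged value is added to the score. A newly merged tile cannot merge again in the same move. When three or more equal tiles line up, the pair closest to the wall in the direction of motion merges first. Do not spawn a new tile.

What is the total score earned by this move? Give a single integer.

Answer: 32

Derivation:
Slide down:
col 0: [16, 64, 8, 2] -> [16, 64, 8, 2]  score +0 (running 0)
col 1: [2, 16, 0, 16] -> [0, 0, 2, 32]  score +32 (running 32)
col 2: [0, 0, 0, 0] -> [0, 0, 0, 0]  score +0 (running 32)
col 3: [8, 0, 16, 0] -> [0, 0, 8, 16]  score +0 (running 32)
Board after move:
16  0  0  0
64  0  0  0
 8  2  0  8
 2 32  0 16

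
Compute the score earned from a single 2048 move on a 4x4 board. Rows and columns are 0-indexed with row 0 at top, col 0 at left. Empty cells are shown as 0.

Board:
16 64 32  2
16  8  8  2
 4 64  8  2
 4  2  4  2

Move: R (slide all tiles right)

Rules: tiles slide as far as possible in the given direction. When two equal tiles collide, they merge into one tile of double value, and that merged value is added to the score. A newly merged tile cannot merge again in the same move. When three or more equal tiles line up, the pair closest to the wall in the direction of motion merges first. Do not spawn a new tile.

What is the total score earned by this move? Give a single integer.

Slide right:
row 0: [16, 64, 32, 2] -> [16, 64, 32, 2]  score +0 (running 0)
row 1: [16, 8, 8, 2] -> [0, 16, 16, 2]  score +16 (running 16)
row 2: [4, 64, 8, 2] -> [4, 64, 8, 2]  score +0 (running 16)
row 3: [4, 2, 4, 2] -> [4, 2, 4, 2]  score +0 (running 16)
Board after move:
16 64 32  2
 0 16 16  2
 4 64  8  2
 4  2  4  2

Answer: 16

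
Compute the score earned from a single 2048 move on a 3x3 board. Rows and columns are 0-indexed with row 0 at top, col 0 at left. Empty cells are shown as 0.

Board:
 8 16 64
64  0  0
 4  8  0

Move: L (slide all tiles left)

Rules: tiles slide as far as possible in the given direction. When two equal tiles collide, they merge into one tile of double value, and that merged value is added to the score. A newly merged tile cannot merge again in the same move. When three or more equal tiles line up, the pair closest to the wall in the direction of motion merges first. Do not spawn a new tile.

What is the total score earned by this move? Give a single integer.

Slide left:
row 0: [8, 16, 64] -> [8, 16, 64]  score +0 (running 0)
row 1: [64, 0, 0] -> [64, 0, 0]  score +0 (running 0)
row 2: [4, 8, 0] -> [4, 8, 0]  score +0 (running 0)
Board after move:
 8 16 64
64  0  0
 4  8  0

Answer: 0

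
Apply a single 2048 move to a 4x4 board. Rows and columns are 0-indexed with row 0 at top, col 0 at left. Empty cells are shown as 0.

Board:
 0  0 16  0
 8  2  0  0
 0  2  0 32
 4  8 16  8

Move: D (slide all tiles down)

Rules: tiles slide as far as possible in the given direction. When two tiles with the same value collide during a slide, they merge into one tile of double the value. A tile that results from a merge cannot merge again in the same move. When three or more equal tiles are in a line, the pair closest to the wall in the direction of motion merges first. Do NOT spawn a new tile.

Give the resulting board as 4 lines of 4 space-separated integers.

Slide down:
col 0: [0, 8, 0, 4] -> [0, 0, 8, 4]
col 1: [0, 2, 2, 8] -> [0, 0, 4, 8]
col 2: [16, 0, 0, 16] -> [0, 0, 0, 32]
col 3: [0, 0, 32, 8] -> [0, 0, 32, 8]

Answer:  0  0  0  0
 0  0  0  0
 8  4  0 32
 4  8 32  8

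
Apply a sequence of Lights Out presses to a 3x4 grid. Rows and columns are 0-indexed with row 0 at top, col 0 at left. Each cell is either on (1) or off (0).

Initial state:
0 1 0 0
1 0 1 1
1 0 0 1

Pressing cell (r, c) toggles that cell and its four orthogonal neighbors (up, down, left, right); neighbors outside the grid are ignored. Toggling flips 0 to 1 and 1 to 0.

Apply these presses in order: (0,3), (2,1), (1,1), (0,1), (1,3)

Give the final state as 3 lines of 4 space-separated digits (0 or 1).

After press 1 at (0,3):
0 1 1 1
1 0 1 0
1 0 0 1

After press 2 at (2,1):
0 1 1 1
1 1 1 0
0 1 1 1

After press 3 at (1,1):
0 0 1 1
0 0 0 0
0 0 1 1

After press 4 at (0,1):
1 1 0 1
0 1 0 0
0 0 1 1

After press 5 at (1,3):
1 1 0 0
0 1 1 1
0 0 1 0

Answer: 1 1 0 0
0 1 1 1
0 0 1 0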